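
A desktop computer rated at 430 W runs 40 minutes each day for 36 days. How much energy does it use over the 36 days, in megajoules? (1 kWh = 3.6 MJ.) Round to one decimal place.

37.2 MJ

Runtime = 40 min × 36 = 1440 min = 24 h
Energy = 0.43 kW × 24 h = 10.32 kWh
= 10.32 × 3.6 MJ = 37.2 MJ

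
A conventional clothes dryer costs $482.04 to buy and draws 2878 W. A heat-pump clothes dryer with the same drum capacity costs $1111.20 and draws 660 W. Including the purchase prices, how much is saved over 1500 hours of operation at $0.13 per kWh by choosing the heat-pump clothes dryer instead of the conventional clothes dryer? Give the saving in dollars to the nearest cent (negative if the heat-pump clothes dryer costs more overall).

conventional clothes dryer: $482.04 + (2878/1000) kW × 1500 h × $0.13 = $482.04 + $561.21 = $1043.25
heat-pump clothes dryer: $1111.20 + (660/1000) kW × 1500 h × $0.13 = $1111.20 + $128.7 = $1239.9
Saving = $1043.25 − $1239.9 = −$196.65

-$196.65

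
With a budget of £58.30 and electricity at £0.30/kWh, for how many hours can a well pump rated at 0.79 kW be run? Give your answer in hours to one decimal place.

Energy available = £58.30 ÷ £0.30/kWh = 194.3333 kWh
Hours = 194.3333 kWh ÷ 0.79 kW = 246.0 h

246.0 h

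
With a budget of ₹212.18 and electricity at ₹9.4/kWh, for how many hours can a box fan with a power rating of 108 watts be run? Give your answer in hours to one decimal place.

Energy available = ₹212.18 ÷ ₹9.4/kWh = 22.5723 kWh
Hours = 22.5723 kWh ÷ 0.108 kW = 209.0 h

209.0 h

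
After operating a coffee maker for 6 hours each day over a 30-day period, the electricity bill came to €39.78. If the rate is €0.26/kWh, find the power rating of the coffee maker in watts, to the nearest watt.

850 W

Energy = €39.78 ÷ €0.26/kWh = 153 kWh
Runtime = 6 h/day × 30 days = 180 h
Power = 153 kWh ÷ 180 h = 0.85 kW = 850 W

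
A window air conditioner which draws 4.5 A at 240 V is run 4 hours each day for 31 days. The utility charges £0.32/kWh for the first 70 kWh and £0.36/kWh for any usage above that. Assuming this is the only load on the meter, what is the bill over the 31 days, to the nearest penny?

£45.41

Power = 4.5 A × 240 V = 1080 W = 1.08 kW
Runtime = 4 h/day × 31 days = 124 h
Energy = 1.08 kW × 124 h = 133.92 kWh
Tier 1 (0–70 kWh): 70 × £0.32 = £22.4
Above 70 kWh: 63.92 × £0.36 = £23.0112
Bill = £45.41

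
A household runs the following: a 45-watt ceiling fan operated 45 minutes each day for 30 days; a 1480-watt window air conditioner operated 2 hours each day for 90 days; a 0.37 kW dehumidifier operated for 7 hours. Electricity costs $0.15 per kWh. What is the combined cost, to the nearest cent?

ceiling fan: Runtime = 45 min × 30 = 1350 min = 22.5 h
ceiling fan: 0.045 kW × 22.5 h = 1.0125 kWh
window air conditioner: Runtime = 2 h/day × 90 days = 180 h
window air conditioner: 1.48 kW × 180 h = 266.4 kWh
dehumidifier: 0.37 kW × 7 h = 2.59 kWh
Total energy = 270.0025 kWh
Cost = 270.0025 × $0.15 = $40.50

$40.50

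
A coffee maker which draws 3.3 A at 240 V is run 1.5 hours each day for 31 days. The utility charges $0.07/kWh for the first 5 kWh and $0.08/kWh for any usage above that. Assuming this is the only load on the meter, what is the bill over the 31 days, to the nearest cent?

Power = 3.3 A × 240 V = 792 W = 0.792 kW
Runtime = 1.5 h/day × 31 days = 46.5 h
Energy = 0.792 kW × 46.5 h = 36.828 kWh
Tier 1 (0–5 kWh): 5 × $0.07 = $0.35
Above 5 kWh: 31.828 × $0.08 = $2.54624
Bill = $2.90

$2.90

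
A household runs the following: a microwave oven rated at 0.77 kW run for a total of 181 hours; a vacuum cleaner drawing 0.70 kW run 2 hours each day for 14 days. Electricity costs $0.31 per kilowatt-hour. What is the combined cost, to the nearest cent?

$49.28

microwave oven: 0.77 kW × 181 h = 139.37 kWh
vacuum cleaner: Runtime = 2 h/day × 14 days = 28 h
vacuum cleaner: 0.7 kW × 28 h = 19.6 kWh
Total energy = 158.97 kWh
Cost = 158.97 × $0.31 = $49.28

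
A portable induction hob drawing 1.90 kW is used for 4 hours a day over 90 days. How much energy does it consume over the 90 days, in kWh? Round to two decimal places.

684.00 kWh

Runtime = 4 h/day × 90 days = 360 h
Energy = 1.9 kW × 360 h = 684 kWh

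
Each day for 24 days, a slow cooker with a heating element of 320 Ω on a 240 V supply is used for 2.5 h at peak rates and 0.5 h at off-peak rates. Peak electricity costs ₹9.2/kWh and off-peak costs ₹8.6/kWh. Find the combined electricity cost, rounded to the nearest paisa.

₹117.94

Power = V²/R = 240²/320 = 180 W = 0.18 kW
Peak energy = 0.18 kW × 2.5 h × 24 = 10.8 kWh
Off-peak energy = 0.18 kW × 0.5 h × 24 = 2.16 kWh
Cost = 10.8 × ₹9.2 + 2.16 × ₹8.6 = ₹99.36 + ₹18.576 = ₹117.94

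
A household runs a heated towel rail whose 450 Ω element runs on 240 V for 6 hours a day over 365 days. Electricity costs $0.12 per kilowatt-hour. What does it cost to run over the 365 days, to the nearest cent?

$33.64

Power = V²/R = 240²/450 = 128 W = 0.128 kW
Runtime = 6 h/day × 365 days = 2190 h
Energy = 0.128 kW × 2190 h = 280.32 kWh
Cost = 280.32 kWh × $0.12/kWh = $33.64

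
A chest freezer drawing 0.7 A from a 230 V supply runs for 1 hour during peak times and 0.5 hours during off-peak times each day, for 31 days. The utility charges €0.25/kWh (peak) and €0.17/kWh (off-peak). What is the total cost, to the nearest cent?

Power = 0.7 A × 230 V = 161 W = 0.161 kW
Peak energy = 0.161 kW × 1 h × 31 = 4.991 kWh
Off-peak energy = 0.161 kW × 0.5 h × 31 = 2.4955 kWh
Cost = 4.991 × €0.25 + 2.4955 × €0.17 = €1.24775 + €0.424235 = €1.67

€1.67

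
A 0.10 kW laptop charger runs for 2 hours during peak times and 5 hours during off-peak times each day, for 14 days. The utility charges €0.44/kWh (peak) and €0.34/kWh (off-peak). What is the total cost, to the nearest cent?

Peak energy = 0.1 kW × 2 h × 14 = 2.8 kWh
Off-peak energy = 0.1 kW × 5 h × 14 = 7 kWh
Cost = 2.8 × €0.44 + 7 × €0.34 = €1.232 + €2.38 = €3.61

€3.61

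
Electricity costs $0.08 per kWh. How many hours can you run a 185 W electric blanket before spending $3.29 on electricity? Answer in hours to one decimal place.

Energy available = $3.29 ÷ $0.08/kWh = 41.125 kWh
Hours = 41.125 kWh ÷ 0.185 kW = 222.3 h

222.3 h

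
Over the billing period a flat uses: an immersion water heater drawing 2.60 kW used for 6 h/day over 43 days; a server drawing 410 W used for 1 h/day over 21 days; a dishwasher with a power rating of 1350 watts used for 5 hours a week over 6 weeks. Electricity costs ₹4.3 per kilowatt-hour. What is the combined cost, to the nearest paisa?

immersion water heater: Runtime = 6 h/day × 43 days = 258 h
immersion water heater: 2.6 kW × 258 h = 670.8 kWh
server: Runtime = 1 h/day × 21 days = 21 h
server: 0.41 kW × 21 h = 8.61 kWh
dishwasher: Runtime = 5 h/week × 6 weeks = 30 h
dishwasher: 1.35 kW × 30 h = 40.5 kWh
Total energy = 719.91 kWh
Cost = 719.91 × ₹4.3 = ₹3095.61

₹3095.61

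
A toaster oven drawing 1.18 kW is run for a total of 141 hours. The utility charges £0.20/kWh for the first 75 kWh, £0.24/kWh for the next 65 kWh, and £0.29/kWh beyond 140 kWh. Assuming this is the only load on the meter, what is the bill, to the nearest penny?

£38.25

Energy = 1.18 kW × 141 h = 166.38 kWh
Tier 1 (0–75 kWh): 75 × £0.20 = £15
Tier 2 (75–140 kWh): 65 × £0.24 = £15.6
Above 140 kWh: 26.38 × £0.29 = £7.6502
Bill = £38.25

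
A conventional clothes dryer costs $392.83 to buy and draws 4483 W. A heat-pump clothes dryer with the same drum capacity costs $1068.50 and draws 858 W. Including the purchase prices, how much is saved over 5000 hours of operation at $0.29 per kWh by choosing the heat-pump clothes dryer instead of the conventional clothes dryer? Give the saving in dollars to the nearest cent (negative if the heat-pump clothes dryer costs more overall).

$4580.58

conventional clothes dryer: $392.83 + (4483/1000) kW × 5000 h × $0.29 = $392.83 + $6500.35 = $6893.18
heat-pump clothes dryer: $1068.50 + (858/1000) kW × 5000 h × $0.29 = $1068.50 + $1244.1 = $2312.6
Saving = $6893.18 − $2312.6 = $4580.58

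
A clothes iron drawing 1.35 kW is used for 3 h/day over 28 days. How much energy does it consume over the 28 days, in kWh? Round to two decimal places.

Runtime = 3 h/day × 28 days = 84 h
Energy = 1.35 kW × 84 h = 113.4 kWh

113.40 kWh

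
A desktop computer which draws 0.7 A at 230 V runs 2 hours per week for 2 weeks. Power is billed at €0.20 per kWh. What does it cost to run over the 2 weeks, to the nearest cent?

€0.13

Power = 0.7 A × 230 V = 161 W = 0.161 kW
Runtime = 2 h/week × 2 weeks = 4 h
Energy = 0.161 kW × 4 h = 0.644 kWh
Cost = 0.644 kWh × €0.20/kWh = €0.13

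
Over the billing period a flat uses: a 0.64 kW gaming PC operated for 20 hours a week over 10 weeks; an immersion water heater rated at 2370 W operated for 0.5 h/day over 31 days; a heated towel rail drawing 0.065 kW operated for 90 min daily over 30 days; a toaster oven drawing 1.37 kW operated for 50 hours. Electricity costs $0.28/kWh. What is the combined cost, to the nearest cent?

gaming PC: Runtime = 20 h/week × 10 weeks = 200 h
gaming PC: 0.64 kW × 200 h = 128 kWh
immersion water heater: Runtime = 0.5 h/day × 31 days = 15.5 h
immersion water heater: 2.37 kW × 15.5 h = 36.735 kWh
heated towel rail: Runtime = 90 min × 30 = 2700 min = 45 h
heated towel rail: 0.065 kW × 45 h = 2.925 kWh
toaster oven: 1.37 kW × 50 h = 68.5 kWh
Total energy = 236.16 kWh
Cost = 236.16 × $0.28 = $66.12

$66.12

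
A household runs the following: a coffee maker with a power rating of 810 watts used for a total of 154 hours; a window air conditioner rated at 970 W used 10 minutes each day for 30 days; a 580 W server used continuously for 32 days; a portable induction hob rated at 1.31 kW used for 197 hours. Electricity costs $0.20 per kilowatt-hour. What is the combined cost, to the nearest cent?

coffee maker: 0.81 kW × 154 h = 124.74 kWh
window air conditioner: Runtime = 10 min × 30 = 300 min = 5 h
window air conditioner: 0.97 kW × 5 h = 4.85 kWh
server: Runtime = 24 h × 32 = 768 h
server: 0.58 kW × 768 h = 445.44 kWh
portable induction hob: 1.31 kW × 197 h = 258.07 kWh
Total energy = 833.1 kWh
Cost = 833.1 × $0.20 = $166.62

$166.62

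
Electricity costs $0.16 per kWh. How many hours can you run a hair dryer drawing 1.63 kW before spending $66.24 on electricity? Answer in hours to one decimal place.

Energy available = $66.24 ÷ $0.16/kWh = 414 kWh
Hours = 414 kWh ÷ 1.63 kW = 254.0 h

254.0 h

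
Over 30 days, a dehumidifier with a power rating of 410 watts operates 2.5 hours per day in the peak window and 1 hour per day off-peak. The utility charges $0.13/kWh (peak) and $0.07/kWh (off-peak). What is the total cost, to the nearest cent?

$4.86

Peak energy = 0.41 kW × 2.5 h × 30 = 30.75 kWh
Off-peak energy = 0.41 kW × 1 h × 30 = 12.3 kWh
Cost = 30.75 × $0.13 + 12.3 × $0.07 = $3.9975 + $0.861 = $4.86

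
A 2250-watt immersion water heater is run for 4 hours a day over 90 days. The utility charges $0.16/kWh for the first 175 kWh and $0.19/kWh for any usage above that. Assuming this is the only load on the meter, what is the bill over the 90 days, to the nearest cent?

Runtime = 4 h/day × 90 days = 360 h
Energy = 2.25 kW × 360 h = 810 kWh
Tier 1 (0–175 kWh): 175 × $0.16 = $28
Above 175 kWh: 635 × $0.19 = $120.65
Bill = $148.65

$148.65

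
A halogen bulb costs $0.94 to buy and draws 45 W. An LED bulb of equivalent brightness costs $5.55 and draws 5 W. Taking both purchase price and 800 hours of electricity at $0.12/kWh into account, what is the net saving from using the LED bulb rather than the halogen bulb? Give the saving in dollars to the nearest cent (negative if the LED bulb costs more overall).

halogen bulb: $0.94 + (45/1000) kW × 800 h × $0.12 = $0.94 + $4.32 = $5.26
LED bulb: $5.55 + (5/1000) kW × 800 h × $0.12 = $5.55 + $0.48 = $6.03
Saving = $5.26 − $6.03 = −$0.77

-$0.77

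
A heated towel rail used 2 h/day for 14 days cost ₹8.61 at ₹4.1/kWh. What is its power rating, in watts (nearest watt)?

Energy = ₹8.61 ÷ ₹4.1/kWh = 2.1 kWh
Runtime = 2 h/day × 14 days = 28 h
Power = 2.1 kWh ÷ 28 h = 0.075 kW = 75 W

75 W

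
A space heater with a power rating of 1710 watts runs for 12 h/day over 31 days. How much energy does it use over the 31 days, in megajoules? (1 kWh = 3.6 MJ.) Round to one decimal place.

2290.0 MJ

Runtime = 12 h/day × 31 days = 372 h
Energy = 1.71 kW × 372 h = 636.12 kWh
= 636.12 × 3.6 MJ = 2290.0 MJ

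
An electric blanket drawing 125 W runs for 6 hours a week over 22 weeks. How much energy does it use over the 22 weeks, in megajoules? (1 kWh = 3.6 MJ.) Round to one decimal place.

59.4 MJ

Runtime = 6 h/week × 22 weeks = 132 h
Energy = 0.125 kW × 132 h = 16.5 kWh
= 16.5 × 3.6 MJ = 59.4 MJ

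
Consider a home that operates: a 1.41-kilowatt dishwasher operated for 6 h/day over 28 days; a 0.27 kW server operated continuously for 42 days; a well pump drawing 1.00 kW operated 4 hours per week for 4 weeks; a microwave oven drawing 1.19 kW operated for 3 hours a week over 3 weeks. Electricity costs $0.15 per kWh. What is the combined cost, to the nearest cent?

$80.36

dishwasher: Runtime = 6 h/day × 28 days = 168 h
dishwasher: 1.41 kW × 168 h = 236.88 kWh
server: Runtime = 24 h × 42 = 1008 h
server: 0.27 kW × 1008 h = 272.16 kWh
well pump: Runtime = 4 h/week × 4 weeks = 16 h
well pump: 1 kW × 16 h = 16 kWh
microwave oven: Runtime = 3 h/week × 3 weeks = 9 h
microwave oven: 1.19 kW × 9 h = 10.71 kWh
Total energy = 535.75 kWh
Cost = 535.75 × $0.15 = $80.36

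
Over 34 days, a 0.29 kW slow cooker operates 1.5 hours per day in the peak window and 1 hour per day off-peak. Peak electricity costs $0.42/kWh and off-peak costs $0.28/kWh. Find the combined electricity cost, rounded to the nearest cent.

Peak energy = 0.29 kW × 1.5 h × 34 = 14.79 kWh
Off-peak energy = 0.29 kW × 1 h × 34 = 9.86 kWh
Cost = 14.79 × $0.42 + 9.86 × $0.28 = $6.2118 + $2.7608 = $8.97

$8.97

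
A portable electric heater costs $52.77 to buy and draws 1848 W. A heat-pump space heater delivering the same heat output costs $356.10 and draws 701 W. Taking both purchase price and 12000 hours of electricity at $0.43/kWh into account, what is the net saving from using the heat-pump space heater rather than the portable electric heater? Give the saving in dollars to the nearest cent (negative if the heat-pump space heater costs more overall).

$5615.19

portable electric heater: $52.77 + (1848/1000) kW × 12000 h × $0.43 = $52.77 + $9535.68 = $9588.45
heat-pump space heater: $356.10 + (701/1000) kW × 12000 h × $0.43 = $356.10 + $3617.16 = $3973.26
Saving = $9588.45 − $3973.26 = $5615.19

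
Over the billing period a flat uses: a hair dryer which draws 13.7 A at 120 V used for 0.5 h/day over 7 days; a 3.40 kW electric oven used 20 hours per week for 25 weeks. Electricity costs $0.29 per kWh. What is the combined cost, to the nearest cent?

$494.67

hair dryer: Power = 13.7 A × 120 V = 1644 W = 1.644 kW
hair dryer: Runtime = 0.5 h/day × 7 days = 3.5 h
hair dryer: 1.644 kW × 3.5 h = 5.754 kWh
electric oven: Runtime = 20 h/week × 25 weeks = 500 h
electric oven: 3.4 kW × 500 h = 1700 kWh
Total energy = 1705.754 kWh
Cost = 1705.754 × $0.29 = $494.67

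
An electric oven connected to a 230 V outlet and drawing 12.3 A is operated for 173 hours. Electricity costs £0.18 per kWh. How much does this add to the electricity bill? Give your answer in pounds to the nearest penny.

£88.10

Power = 12.3 A × 230 V = 2829 W = 2.829 kW
Energy = 2.829 kW × 173 h = 489.417 kWh
Cost = 489.417 kWh × £0.18/kWh = £88.10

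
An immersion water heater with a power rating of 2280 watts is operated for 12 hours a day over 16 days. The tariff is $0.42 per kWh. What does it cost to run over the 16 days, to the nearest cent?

Runtime = 12 h/day × 16 days = 192 h
Energy = 2.28 kW × 192 h = 437.76 kWh
Cost = 437.76 kWh × $0.42/kWh = $183.86

$183.86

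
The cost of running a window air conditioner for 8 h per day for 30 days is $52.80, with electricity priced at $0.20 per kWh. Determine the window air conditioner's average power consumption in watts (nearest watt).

1100 W

Energy = $52.80 ÷ $0.20/kWh = 264 kWh
Runtime = 8 h/day × 30 days = 240 h
Power = 264 kWh ÷ 240 h = 1.1 kW = 1100 W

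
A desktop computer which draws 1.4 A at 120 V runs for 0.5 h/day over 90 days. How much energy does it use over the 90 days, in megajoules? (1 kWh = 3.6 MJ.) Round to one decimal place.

Power = 1.4 A × 120 V = 168 W = 0.168 kW
Runtime = 0.5 h/day × 90 days = 45 h
Energy = 0.168 kW × 45 h = 7.56 kWh
= 7.56 × 3.6 MJ = 27.2 MJ

27.2 MJ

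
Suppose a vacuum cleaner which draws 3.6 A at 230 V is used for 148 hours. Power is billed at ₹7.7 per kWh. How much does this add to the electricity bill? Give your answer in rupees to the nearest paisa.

₹943.59

Power = 3.6 A × 230 V = 828 W = 0.828 kW
Energy = 0.828 kW × 148 h = 122.544 kWh
Cost = 122.544 kWh × ₹7.7/kWh = ₹943.59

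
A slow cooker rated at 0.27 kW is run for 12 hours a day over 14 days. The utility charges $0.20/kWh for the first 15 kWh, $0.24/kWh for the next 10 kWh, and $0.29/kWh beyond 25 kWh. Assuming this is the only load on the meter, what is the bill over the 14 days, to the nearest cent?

Runtime = 12 h/day × 14 days = 168 h
Energy = 0.27 kW × 168 h = 45.36 kWh
Tier 1 (0–15 kWh): 15 × $0.20 = $3
Tier 2 (15–25 kWh): 10 × $0.24 = $2.4
Above 25 kWh: 20.36 × $0.29 = $5.9044
Bill = $11.30

$11.30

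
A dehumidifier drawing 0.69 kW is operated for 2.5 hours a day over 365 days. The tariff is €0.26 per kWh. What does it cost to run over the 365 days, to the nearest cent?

€163.70

Runtime = 2.5 h/day × 365 days = 912.5 h
Energy = 0.69 kW × 912.5 h = 629.625 kWh
Cost = 629.625 kWh × €0.26/kWh = €163.70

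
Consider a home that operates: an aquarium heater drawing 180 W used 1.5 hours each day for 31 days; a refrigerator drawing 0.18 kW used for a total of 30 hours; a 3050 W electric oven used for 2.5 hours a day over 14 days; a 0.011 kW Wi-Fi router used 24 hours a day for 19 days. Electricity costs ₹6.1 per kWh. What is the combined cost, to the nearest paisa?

₹765.77

aquarium heater: Runtime = 1.5 h/day × 31 days = 46.5 h
aquarium heater: 0.18 kW × 46.5 h = 8.37 kWh
refrigerator: 0.18 kW × 30 h = 5.4 kWh
electric oven: Runtime = 2.5 h/day × 14 days = 35 h
electric oven: 3.05 kW × 35 h = 106.75 kWh
Wi-Fi router: Runtime = 24 h × 19 = 456 h
Wi-Fi router: 0.011 kW × 456 h = 5.016 kWh
Total energy = 125.536 kWh
Cost = 125.536 × ₹6.1 = ₹765.77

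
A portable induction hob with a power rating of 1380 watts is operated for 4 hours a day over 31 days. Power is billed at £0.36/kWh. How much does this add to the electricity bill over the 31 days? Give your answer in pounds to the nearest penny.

£61.60

Runtime = 4 h/day × 31 days = 124 h
Energy = 1.38 kW × 124 h = 171.12 kWh
Cost = 171.12 kWh × £0.36/kWh = £61.60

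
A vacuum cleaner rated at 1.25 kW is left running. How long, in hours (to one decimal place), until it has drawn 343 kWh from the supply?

274.4 h

Hours = 343 kWh ÷ 1.25 kW = 274.4 h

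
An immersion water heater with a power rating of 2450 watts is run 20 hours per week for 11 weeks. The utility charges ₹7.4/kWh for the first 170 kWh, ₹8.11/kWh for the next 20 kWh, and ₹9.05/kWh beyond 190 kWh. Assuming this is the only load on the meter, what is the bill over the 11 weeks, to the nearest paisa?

Runtime = 20 h/week × 11 weeks = 220 h
Energy = 2.45 kW × 220 h = 539 kWh
Tier 1 (0–170 kWh): 170 × ₹7.4 = ₹1258
Tier 2 (170–190 kWh): 20 × ₹8.11 = ₹162.2
Above 190 kWh: 349 × ₹9.05 = ₹3158.45
Bill = ₹4578.65

₹4578.65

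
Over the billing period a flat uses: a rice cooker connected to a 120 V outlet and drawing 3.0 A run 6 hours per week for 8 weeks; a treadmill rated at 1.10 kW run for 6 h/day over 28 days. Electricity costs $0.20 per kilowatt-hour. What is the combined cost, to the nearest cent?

rice cooker: Power = 3.0 A × 120 V = 360 W = 0.36 kW
rice cooker: Runtime = 6 h/week × 8 weeks = 48 h
rice cooker: 0.36 kW × 48 h = 17.28 kWh
treadmill: Runtime = 6 h/day × 28 days = 168 h
treadmill: 1.1 kW × 168 h = 184.8 kWh
Total energy = 202.08 kWh
Cost = 202.08 × $0.20 = $40.42

$40.42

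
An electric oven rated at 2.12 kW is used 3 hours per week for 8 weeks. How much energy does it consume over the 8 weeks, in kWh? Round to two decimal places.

Runtime = 3 h/week × 8 weeks = 24 h
Energy = 2.12 kW × 24 h = 50.88 kWh

50.88 kWh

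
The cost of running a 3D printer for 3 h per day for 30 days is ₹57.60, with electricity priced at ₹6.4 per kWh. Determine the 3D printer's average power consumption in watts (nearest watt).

100 W

Energy = ₹57.60 ÷ ₹6.4/kWh = 9 kWh
Runtime = 3 h/day × 30 days = 90 h
Power = 9 kWh ÷ 90 h = 0.1 kW = 100 W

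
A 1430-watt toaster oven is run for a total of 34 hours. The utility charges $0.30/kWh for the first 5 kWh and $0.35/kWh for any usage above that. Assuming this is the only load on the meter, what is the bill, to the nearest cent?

$16.77

Energy = 1.43 kW × 34 h = 48.62 kWh
Tier 1 (0–5 kWh): 5 × $0.30 = $1.5
Above 5 kWh: 43.62 × $0.35 = $15.267
Bill = $16.77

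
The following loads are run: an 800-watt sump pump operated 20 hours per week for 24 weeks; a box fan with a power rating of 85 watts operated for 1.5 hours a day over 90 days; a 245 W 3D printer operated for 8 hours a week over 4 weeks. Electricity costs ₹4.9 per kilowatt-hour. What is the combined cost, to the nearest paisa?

₹1976.24

sump pump: Runtime = 20 h/week × 24 weeks = 480 h
sump pump: 0.8 kW × 480 h = 384 kWh
box fan: Runtime = 1.5 h/day × 90 days = 135 h
box fan: 0.085 kW × 135 h = 11.475 kWh
3D printer: Runtime = 8 h/week × 4 weeks = 32 h
3D printer: 0.245 kW × 32 h = 7.84 kWh
Total energy = 403.315 kWh
Cost = 403.315 × ₹4.9 = ₹1976.24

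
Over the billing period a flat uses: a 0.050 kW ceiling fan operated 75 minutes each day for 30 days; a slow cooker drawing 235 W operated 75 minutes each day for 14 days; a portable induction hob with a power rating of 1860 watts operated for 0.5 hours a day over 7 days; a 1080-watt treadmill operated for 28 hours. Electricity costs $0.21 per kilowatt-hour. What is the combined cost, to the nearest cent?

ceiling fan: Runtime = 75 min × 30 = 2250 min = 37.5 h
ceiling fan: 0.05 kW × 37.5 h = 1.875 kWh
slow cooker: Runtime = 75 min × 14 = 1050 min = 17.5 h
slow cooker: 0.235 kW × 17.5 h = 4.1125 kWh
portable induction hob: Runtime = 0.5 h/day × 7 days = 3.5 h
portable induction hob: 1.86 kW × 3.5 h = 6.51 kWh
treadmill: 1.08 kW × 28 h = 30.24 kWh
Total energy = 42.7375 kWh
Cost = 42.7375 × $0.21 = $8.97

$8.97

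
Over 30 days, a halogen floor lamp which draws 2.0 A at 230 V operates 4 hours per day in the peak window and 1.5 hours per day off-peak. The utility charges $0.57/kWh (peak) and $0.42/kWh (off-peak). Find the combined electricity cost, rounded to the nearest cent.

Power = 2.0 A × 230 V = 460 W = 0.46 kW
Peak energy = 0.46 kW × 4 h × 30 = 55.2 kWh
Off-peak energy = 0.46 kW × 1.5 h × 30 = 20.7 kWh
Cost = 55.2 × $0.57 + 20.7 × $0.42 = $31.464 + $8.694 = $40.16

$40.16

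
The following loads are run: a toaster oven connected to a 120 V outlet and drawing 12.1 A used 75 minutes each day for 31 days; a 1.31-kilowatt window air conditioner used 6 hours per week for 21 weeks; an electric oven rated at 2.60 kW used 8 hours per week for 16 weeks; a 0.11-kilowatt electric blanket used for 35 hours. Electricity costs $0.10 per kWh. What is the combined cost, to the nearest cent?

$55.80

toaster oven: Power = 12.1 A × 120 V = 1452 W = 1.452 kW
toaster oven: Runtime = 75 min × 31 = 2325 min = 38.75 h
toaster oven: 1.452 kW × 38.75 h = 56.265 kWh
window air conditioner: Runtime = 6 h/week × 21 weeks = 126 h
window air conditioner: 1.31 kW × 126 h = 165.06 kWh
electric oven: Runtime = 8 h/week × 16 weeks = 128 h
electric oven: 2.6 kW × 128 h = 332.8 kWh
electric blanket: 0.11 kW × 35 h = 3.85 kWh
Total energy = 557.975 kWh
Cost = 557.975 × $0.10 = $55.80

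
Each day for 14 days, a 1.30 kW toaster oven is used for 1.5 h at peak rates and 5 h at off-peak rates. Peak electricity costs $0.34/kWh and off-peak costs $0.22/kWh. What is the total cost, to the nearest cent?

$29.30

Peak energy = 1.3 kW × 1.5 h × 14 = 27.3 kWh
Off-peak energy = 1.3 kW × 5 h × 14 = 91 kWh
Cost = 27.3 × $0.34 + 91 × $0.22 = $9.282 + $20.02 = $29.30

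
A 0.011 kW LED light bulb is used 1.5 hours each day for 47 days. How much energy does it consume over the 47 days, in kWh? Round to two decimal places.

Runtime = 1.5 h/day × 47 days = 70.5 h
Energy = 0.011 kW × 70.5 h = 0.7755 kWh ≈ 0.78 kWh

0.78 kWh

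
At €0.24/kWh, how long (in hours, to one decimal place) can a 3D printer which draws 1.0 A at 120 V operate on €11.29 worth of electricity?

Power = 1.0 A × 120 V = 120 W = 0.12 kW
Energy available = €11.29 ÷ €0.24/kWh = 47.0417 kWh
Hours = 47.0417 kWh ÷ 0.12 kW = 392.0 h

392.0 h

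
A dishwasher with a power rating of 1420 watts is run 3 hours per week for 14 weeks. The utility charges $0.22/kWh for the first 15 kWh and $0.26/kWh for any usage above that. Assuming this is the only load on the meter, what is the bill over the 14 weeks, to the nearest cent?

$14.91

Runtime = 3 h/week × 14 weeks = 42 h
Energy = 1.42 kW × 42 h = 59.64 kWh
Tier 1 (0–15 kWh): 15 × $0.22 = $3.3
Above 15 kWh: 44.64 × $0.26 = $11.6064
Bill = $14.91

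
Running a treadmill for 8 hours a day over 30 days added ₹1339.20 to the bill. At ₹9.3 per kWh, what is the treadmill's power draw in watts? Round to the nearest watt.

Energy = ₹1339.20 ÷ ₹9.3/kWh = 144 kWh
Runtime = 8 h/day × 30 days = 240 h
Power = 144 kWh ÷ 240 h = 0.6 kW = 600 W

600 W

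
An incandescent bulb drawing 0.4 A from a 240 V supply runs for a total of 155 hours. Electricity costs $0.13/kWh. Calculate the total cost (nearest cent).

Power = 0.4 A × 240 V = 96 W = 0.096 kW
Energy = 0.096 kW × 155 h = 14.88 kWh
Cost = 14.88 kWh × $0.13/kWh = $1.93

$1.93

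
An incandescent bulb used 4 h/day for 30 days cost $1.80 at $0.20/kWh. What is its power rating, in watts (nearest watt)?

Energy = $1.80 ÷ $0.20/kWh = 9 kWh
Runtime = 4 h/day × 30 days = 120 h
Power = 9 kWh ÷ 120 h = 0.075 kW = 75 W

75 W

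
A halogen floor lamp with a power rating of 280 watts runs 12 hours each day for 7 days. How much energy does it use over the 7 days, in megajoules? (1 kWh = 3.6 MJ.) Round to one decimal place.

84.7 MJ

Runtime = 12 h/day × 7 days = 84 h
Energy = 0.28 kW × 84 h = 23.52 kWh
= 23.52 × 3.6 MJ = 84.7 MJ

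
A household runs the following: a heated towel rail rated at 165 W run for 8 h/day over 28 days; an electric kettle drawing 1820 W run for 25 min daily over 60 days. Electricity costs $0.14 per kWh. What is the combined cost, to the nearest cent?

$11.54

heated towel rail: Runtime = 8 h/day × 28 days = 224 h
heated towel rail: 0.165 kW × 224 h = 36.96 kWh
electric kettle: Runtime = 25 min × 60 = 1500 min = 25 h
electric kettle: 1.82 kW × 25 h = 45.5 kWh
Total energy = 82.46 kWh
Cost = 82.46 × $0.14 = $11.54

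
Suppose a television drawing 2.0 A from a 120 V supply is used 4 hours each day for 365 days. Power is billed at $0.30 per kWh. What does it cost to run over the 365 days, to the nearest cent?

$105.12

Power = 2.0 A × 120 V = 240 W = 0.24 kW
Runtime = 4 h/day × 365 days = 1460 h
Energy = 0.24 kW × 1460 h = 350.4 kWh
Cost = 350.4 kWh × $0.30/kWh = $105.12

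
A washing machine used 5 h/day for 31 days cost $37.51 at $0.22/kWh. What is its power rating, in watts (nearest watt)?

Energy = $37.51 ÷ $0.22/kWh = 170.5 kWh
Runtime = 5 h/day × 31 days = 155 h
Power = 170.5 kWh ÷ 155 h = 1.1 kW = 1100 W

1100 W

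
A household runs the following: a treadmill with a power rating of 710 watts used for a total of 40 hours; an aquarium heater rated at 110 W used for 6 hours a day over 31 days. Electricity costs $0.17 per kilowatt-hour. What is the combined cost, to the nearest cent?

$8.31

treadmill: 0.71 kW × 40 h = 28.4 kWh
aquarium heater: Runtime = 6 h/day × 31 days = 186 h
aquarium heater: 0.11 kW × 186 h = 20.46 kWh
Total energy = 48.86 kWh
Cost = 48.86 × $0.17 = $8.31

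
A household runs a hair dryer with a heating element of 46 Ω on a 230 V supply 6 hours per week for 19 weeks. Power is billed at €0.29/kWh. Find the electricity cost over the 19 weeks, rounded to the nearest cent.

€38.02

Power = V²/R = 230²/46 = 1150 W = 1.15 kW
Runtime = 6 h/week × 19 weeks = 114 h
Energy = 1.15 kW × 114 h = 131.1 kWh
Cost = 131.1 kWh × €0.29/kWh = €38.02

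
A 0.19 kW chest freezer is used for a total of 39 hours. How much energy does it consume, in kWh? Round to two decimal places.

Energy = 0.19 kW × 39 h = 7.41 kWh

7.41 kWh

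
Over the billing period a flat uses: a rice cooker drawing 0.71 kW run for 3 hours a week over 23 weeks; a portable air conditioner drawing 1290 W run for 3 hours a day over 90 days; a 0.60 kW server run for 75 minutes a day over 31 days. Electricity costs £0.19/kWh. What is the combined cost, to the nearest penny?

£79.90

rice cooker: Runtime = 3 h/week × 23 weeks = 69 h
rice cooker: 0.71 kW × 69 h = 48.99 kWh
portable air conditioner: Runtime = 3 h/day × 90 days = 270 h
portable air conditioner: 1.29 kW × 270 h = 348.3 kWh
server: Runtime = 75 min × 31 = 2325 min = 38.75 h
server: 0.6 kW × 38.75 h = 23.25 kWh
Total energy = 420.54 kWh
Cost = 420.54 × £0.19 = £79.90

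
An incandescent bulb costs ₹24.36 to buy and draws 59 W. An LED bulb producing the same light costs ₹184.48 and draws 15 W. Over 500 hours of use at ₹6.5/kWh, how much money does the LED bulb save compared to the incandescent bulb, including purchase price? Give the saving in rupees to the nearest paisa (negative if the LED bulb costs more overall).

-₹17.12

incandescent bulb: ₹24.36 + (59/1000) kW × 500 h × ₹6.5 = ₹24.36 + ₹191.75 = ₹216.11
LED bulb: ₹184.48 + (15/1000) kW × 500 h × ₹6.5 = ₹184.48 + ₹48.75 = ₹233.23
Saving = ₹216.11 − ₹233.23 = −₹17.12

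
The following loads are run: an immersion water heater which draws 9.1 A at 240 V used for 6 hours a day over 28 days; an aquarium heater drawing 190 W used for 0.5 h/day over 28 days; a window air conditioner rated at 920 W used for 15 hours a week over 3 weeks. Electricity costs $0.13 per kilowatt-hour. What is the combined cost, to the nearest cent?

immersion water heater: Power = 9.1 A × 240 V = 2184 W = 2.184 kW
immersion water heater: Runtime = 6 h/day × 28 days = 168 h
immersion water heater: 2.184 kW × 168 h = 366.912 kWh
aquarium heater: Runtime = 0.5 h/day × 28 days = 14 h
aquarium heater: 0.19 kW × 14 h = 2.66 kWh
window air conditioner: Runtime = 15 h/week × 3 weeks = 45 h
window air conditioner: 0.92 kW × 45 h = 41.4 kWh
Total energy = 410.972 kWh
Cost = 410.972 × $0.13 = $53.43

$53.43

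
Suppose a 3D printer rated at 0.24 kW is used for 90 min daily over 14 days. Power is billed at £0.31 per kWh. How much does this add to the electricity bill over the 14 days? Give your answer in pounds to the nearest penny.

£1.56

Runtime = 90 min × 14 = 1260 min = 21 h
Energy = 0.24 kW × 21 h = 5.04 kWh
Cost = 5.04 kWh × £0.31/kWh = £1.56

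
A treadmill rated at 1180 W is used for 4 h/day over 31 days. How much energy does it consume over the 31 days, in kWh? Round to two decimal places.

Runtime = 4 h/day × 31 days = 124 h
Energy = 1.18 kW × 124 h = 146.32 kWh

146.32 kWh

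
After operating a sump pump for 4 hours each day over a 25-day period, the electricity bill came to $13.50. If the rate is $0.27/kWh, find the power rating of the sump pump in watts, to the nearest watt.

Energy = $13.50 ÷ $0.27/kWh = 50 kWh
Runtime = 4 h/day × 25 days = 100 h
Power = 50 kWh ÷ 100 h = 0.5 kW = 500 W

500 W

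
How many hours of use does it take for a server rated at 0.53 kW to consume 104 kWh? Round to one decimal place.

196.2 h

Hours = 104 kWh ÷ 0.53 kW = 196.2 h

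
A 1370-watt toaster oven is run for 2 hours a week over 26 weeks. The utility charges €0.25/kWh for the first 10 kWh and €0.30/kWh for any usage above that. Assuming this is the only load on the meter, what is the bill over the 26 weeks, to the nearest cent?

Runtime = 2 h/week × 26 weeks = 52 h
Energy = 1.37 kW × 52 h = 71.24 kWh
Tier 1 (0–10 kWh): 10 × €0.25 = €2.5
Above 10 kWh: 61.24 × €0.30 = €18.372
Bill = €20.87

€20.87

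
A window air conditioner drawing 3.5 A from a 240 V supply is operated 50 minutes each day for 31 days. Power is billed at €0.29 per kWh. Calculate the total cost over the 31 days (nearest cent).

€6.29

Power = 3.5 A × 240 V = 840 W = 0.84 kW
Runtime = 50 min × 31 = 1550 min = 25.833333… h
Energy = 0.84 kW × 25.833333… h = 21.7 kWh
Cost = 21.7 kWh × €0.29/kWh = €6.29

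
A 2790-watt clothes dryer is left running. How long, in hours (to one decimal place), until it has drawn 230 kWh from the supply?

Hours = 230 kWh ÷ 2.79 kW = 82.4 h

82.4 h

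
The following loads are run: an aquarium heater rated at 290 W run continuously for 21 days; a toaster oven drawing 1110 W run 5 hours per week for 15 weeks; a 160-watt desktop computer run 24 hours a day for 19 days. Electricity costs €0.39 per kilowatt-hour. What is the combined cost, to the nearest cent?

aquarium heater: Runtime = 24 h × 21 = 504 h
aquarium heater: 0.29 kW × 504 h = 146.16 kWh
toaster oven: Runtime = 5 h/week × 15 weeks = 75 h
toaster oven: 1.11 kW × 75 h = 83.25 kWh
desktop computer: Runtime = 24 h × 19 = 456 h
desktop computer: 0.16 kW × 456 h = 72.96 kWh
Total energy = 302.37 kWh
Cost = 302.37 × €0.39 = €117.92

€117.92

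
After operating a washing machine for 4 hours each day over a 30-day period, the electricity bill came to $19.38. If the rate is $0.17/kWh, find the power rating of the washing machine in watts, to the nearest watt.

950 W

Energy = $19.38 ÷ $0.17/kWh = 114 kWh
Runtime = 4 h/day × 30 days = 120 h
Power = 114 kWh ÷ 120 h = 0.95 kW = 950 W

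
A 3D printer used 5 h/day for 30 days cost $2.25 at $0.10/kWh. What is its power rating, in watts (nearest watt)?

150 W

Energy = $2.25 ÷ $0.10/kWh = 22.5 kWh
Runtime = 5 h/day × 30 days = 150 h
Power = 22.5 kWh ÷ 150 h = 0.15 kW = 150 W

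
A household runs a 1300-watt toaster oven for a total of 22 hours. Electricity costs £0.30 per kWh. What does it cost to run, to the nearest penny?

£8.58

Energy = 1.3 kW × 22 h = 28.6 kWh
Cost = 28.6 kWh × £0.30/kWh = £8.58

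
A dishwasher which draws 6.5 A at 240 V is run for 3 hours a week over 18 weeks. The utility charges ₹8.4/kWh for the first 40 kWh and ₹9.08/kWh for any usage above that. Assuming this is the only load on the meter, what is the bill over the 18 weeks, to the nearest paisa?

Power = 6.5 A × 240 V = 1560 W = 1.56 kW
Runtime = 3 h/week × 18 weeks = 54 h
Energy = 1.56 kW × 54 h = 84.24 kWh
Tier 1 (0–40 kWh): 40 × ₹8.4 = ₹336
Above 40 kWh: 44.24 × ₹9.08 = ₹401.6992
Bill = ₹737.70

₹737.70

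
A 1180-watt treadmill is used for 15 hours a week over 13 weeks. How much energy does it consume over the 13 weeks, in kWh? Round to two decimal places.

Runtime = 15 h/week × 13 weeks = 195 h
Energy = 1.18 kW × 195 h = 230.1 kWh

230.10 kWh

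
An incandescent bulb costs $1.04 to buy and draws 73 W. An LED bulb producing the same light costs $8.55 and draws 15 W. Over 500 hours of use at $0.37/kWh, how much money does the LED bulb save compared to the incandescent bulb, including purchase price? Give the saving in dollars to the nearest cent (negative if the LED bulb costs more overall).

incandescent bulb: $1.04 + (73/1000) kW × 500 h × $0.37 = $1.04 + $13.505 = $14.545
LED bulb: $8.55 + (15/1000) kW × 500 h × $0.37 = $8.55 + $2.775 = $11.325
Saving = $14.545 − $11.325 = $3.22

$3.22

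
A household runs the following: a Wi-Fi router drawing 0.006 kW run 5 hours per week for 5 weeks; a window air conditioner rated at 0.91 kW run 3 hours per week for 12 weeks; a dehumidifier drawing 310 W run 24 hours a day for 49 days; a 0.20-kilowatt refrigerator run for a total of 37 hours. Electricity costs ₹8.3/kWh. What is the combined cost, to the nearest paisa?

₹3360.42

Wi-Fi router: Runtime = 5 h/week × 5 weeks = 25 h
Wi-Fi router: 0.006 kW × 25 h = 0.15 kWh
window air conditioner: Runtime = 3 h/week × 12 weeks = 36 h
window air conditioner: 0.91 kW × 36 h = 32.76 kWh
dehumidifier: Runtime = 24 h × 49 = 1176 h
dehumidifier: 0.31 kW × 1176 h = 364.56 kWh
refrigerator: 0.2 kW × 37 h = 7.4 kWh
Total energy = 404.87 kWh
Cost = 404.87 × ₹8.3 = ₹3360.42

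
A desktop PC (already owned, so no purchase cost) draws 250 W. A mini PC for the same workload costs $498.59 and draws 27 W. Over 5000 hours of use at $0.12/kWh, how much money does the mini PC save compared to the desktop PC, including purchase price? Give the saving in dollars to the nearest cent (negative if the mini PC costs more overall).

desktop PC: $0.00 + (250/1000) kW × 5000 h × $0.12 = $0.00 + $150 = $150
mini PC: $498.59 + (27/1000) kW × 5000 h × $0.12 = $498.59 + $16.2 = $514.79
Saving = $150 − $514.79 = −$364.79

-$364.79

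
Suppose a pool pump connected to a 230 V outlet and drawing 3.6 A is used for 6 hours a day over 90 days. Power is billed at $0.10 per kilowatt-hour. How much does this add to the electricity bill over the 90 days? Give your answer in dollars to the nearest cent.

$44.71

Power = 3.6 A × 230 V = 828 W = 0.828 kW
Runtime = 6 h/day × 90 days = 540 h
Energy = 0.828 kW × 540 h = 447.12 kWh
Cost = 447.12 kWh × $0.10/kWh = $44.71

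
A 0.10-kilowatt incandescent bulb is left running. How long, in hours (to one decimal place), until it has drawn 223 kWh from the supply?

Hours = 223 kWh ÷ 0.1 kW = 2230.0 h

2230.0 h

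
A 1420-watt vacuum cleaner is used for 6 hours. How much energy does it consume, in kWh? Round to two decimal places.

Energy = 1.42 kW × 6 h = 8.52 kWh

8.52 kWh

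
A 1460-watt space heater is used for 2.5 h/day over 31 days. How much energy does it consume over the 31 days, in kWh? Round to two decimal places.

113.15 kWh

Runtime = 2.5 h/day × 31 days = 77.5 h
Energy = 1.46 kW × 77.5 h = 113.15 kWh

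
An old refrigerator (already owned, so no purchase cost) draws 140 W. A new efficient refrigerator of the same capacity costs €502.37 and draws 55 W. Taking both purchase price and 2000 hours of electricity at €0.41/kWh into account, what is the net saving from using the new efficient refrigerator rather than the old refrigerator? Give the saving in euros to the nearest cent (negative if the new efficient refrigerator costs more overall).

-€432.67

old refrigerator: €0.00 + (140/1000) kW × 2000 h × €0.41 = €0.00 + €114.8 = €114.8
new efficient refrigerator: €502.37 + (55/1000) kW × 2000 h × €0.41 = €502.37 + €45.1 = €547.47
Saving = €114.8 − €547.47 = −€432.67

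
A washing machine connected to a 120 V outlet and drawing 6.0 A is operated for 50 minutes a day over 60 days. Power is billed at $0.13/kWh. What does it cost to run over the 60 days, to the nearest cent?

Power = 6.0 A × 120 V = 720 W = 0.72 kW
Runtime = 50 min × 60 = 3000 min = 50 h
Energy = 0.72 kW × 50 h = 36 kWh
Cost = 36 kWh × $0.13/kWh = $4.68

$4.68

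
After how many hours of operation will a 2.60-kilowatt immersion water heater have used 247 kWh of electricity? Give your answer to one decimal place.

Hours = 247 kWh ÷ 2.6 kW = 95.0 h

95.0 h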